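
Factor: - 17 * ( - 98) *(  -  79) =  -  131614 = -2^1*7^2*17^1*79^1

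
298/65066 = 149/32533 = 0.00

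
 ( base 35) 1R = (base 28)26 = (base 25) 2c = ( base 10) 62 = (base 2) 111110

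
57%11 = 2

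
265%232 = 33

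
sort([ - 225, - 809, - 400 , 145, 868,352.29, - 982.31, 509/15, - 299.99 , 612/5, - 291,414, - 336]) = [ -982.31, - 809, -400, - 336, - 299.99, - 291, - 225, 509/15,  612/5,145, 352.29,414 , 868]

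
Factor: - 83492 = -2^2*20873^1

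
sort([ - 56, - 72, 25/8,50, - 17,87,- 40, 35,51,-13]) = [ - 72,-56,- 40,  -  17 , - 13,  25/8,35, 50,51,  87]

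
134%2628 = 134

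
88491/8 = 88491/8 = 11061.38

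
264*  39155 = 10336920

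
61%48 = 13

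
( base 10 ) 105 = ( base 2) 1101001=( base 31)3C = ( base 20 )55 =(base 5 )410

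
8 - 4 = 4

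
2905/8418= 2905/8418= 0.35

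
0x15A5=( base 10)5541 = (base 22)b9j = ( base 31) 5NN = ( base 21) CBI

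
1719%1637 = 82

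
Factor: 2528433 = 3^2*499^1*563^1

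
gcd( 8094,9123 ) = 3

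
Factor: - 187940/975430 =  - 18794/97543 =-2^1 * 23^( - 1 )*4241^(  -  1)*9397^1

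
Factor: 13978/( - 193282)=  - 29/401  =  - 29^1*401^(  -  1)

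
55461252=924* 60023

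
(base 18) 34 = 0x3a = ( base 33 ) 1P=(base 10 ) 58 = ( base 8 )72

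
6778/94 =72 + 5/47 =72.11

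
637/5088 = 637/5088 = 0.13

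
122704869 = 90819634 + 31885235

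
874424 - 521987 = 352437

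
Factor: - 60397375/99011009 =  - 5^3*17^( - 1)*1063^( - 1)*5479^( - 1) * 483179^1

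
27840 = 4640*6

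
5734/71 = 5734/71 = 80.76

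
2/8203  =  2/8203 = 0.00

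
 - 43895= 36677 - 80572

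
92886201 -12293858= 80592343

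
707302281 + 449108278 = 1156410559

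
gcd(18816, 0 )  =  18816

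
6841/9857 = 6841/9857=   0.69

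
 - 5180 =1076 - 6256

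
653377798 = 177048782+476329016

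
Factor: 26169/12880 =2^ ( - 4)*3^1*5^(  -  1 )*7^ (-1 )*11^1*13^1*23^( - 1)*61^1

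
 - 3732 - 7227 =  - 10959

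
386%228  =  158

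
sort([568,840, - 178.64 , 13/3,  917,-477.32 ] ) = [ - 477.32,-178.64, 13/3 , 568,  840,917]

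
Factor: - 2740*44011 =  - 120590140 = - 2^2*5^1 * 11^1*137^1*4001^1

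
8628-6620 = 2008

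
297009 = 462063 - 165054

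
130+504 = 634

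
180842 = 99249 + 81593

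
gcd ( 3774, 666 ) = 222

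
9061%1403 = 643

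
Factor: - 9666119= - 41^1*281^1*839^1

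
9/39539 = 9/39539  =  0.00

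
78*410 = 31980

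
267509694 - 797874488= - 530364794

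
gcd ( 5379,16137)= 5379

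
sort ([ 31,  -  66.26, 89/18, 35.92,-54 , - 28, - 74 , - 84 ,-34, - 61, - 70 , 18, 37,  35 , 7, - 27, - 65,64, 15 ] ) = [ - 84 ,-74,-70, - 66.26, - 65,-61, - 54 ,-34,-28, - 27  ,  89/18 , 7,15,18,  31,35 , 35.92, 37, 64 ] 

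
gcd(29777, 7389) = 1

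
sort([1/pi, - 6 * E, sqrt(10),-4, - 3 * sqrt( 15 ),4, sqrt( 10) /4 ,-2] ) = [-6 * E,-3*sqrt( 15),-4,-2,1/pi,  sqrt(10)/4,  sqrt( 10),4]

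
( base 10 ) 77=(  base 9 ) 85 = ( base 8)115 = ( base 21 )3e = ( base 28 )2L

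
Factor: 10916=2^2*2729^1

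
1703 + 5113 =6816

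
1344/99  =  448/33 = 13.58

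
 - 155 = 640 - 795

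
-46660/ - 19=46660/19=2455.79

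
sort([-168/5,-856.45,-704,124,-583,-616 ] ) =[-856.45, - 704,-616, - 583,-168/5 , 124]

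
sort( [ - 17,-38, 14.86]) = [ -38, - 17,14.86]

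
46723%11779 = 11386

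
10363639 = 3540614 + 6823025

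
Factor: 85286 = 2^1*42643^1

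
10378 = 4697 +5681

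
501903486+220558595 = 722462081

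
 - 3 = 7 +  - 10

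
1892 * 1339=2533388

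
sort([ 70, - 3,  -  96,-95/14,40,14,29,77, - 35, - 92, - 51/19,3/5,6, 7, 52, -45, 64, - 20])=[ - 96, - 92, - 45, - 35, - 20,  -  95/14, - 3,-51/19,3/5 , 6,7,14, 29, 40,  52,64,70,77]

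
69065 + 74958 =144023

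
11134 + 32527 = 43661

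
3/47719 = 3/47719 = 0.00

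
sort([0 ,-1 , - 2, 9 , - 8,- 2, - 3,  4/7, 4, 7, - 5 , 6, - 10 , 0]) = [ - 10 ,  -  8 , - 5 , - 3, - 2, - 2,-1,0,  0 , 4/7, 4 , 6,7,  9]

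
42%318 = 42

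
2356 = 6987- 4631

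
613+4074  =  4687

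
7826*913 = 7145138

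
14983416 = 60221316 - 45237900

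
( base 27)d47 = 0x2578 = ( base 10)9592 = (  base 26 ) E4O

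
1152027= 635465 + 516562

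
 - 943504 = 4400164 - 5343668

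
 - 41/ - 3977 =1/97 = 0.01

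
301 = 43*7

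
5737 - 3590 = 2147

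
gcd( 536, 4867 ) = 1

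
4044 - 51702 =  - 47658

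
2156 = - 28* (- 77) 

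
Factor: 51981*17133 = 890590473 = 3^2*5711^1* 17327^1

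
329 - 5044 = -4715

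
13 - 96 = -83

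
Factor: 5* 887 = 4435 = 5^1 * 887^1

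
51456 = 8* 6432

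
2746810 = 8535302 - 5788492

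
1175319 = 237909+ 937410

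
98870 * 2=197740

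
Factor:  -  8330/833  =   - 2^1*5^1 = -10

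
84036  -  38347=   45689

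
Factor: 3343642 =2^1*29^1*57649^1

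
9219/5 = 1843 + 4/5  =  1843.80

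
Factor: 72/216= 3^(  -  1 )= 1/3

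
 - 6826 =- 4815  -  2011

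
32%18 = 14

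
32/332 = 8/83 = 0.10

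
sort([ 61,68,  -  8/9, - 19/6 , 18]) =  [ - 19/6, - 8/9, 18,61,68] 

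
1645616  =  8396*196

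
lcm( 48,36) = 144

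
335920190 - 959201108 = -623280918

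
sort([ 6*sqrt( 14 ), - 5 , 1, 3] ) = [ - 5,1, 3 , 6 *sqrt (14)]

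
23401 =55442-32041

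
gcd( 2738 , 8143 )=1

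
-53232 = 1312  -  54544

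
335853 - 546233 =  - 210380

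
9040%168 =136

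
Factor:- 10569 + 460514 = 449945 = 5^1 * 89989^1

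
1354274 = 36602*37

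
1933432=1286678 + 646754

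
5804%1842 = 278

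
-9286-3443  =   -12729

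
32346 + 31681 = 64027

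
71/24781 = 71/24781 = 0.00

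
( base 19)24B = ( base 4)30221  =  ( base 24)19h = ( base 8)1451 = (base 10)809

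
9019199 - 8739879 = 279320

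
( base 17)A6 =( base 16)B0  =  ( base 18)9e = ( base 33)5b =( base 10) 176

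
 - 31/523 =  - 31/523 = - 0.06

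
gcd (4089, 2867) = 47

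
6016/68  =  88  +  8/17 = 88.47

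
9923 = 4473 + 5450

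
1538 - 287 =1251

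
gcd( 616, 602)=14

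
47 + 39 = 86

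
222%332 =222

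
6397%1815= 952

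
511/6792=511/6792  =  0.08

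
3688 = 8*461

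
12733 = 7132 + 5601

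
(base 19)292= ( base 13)53b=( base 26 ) 18B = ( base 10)895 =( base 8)1577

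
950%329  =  292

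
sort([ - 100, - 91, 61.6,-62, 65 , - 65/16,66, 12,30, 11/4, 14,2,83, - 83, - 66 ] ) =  [ - 100, - 91, - 83 , - 66,- 62, - 65/16,2 , 11/4, 12 , 14, 30, 61.6,65,66,83]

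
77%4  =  1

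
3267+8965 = 12232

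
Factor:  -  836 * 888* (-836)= 2^7 * 3^1*11^2*19^2*37^1 = 620619648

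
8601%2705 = 486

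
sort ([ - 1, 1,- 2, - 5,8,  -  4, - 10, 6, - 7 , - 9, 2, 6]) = [ -10,-9, - 7, - 5, - 4, - 2, - 1 , 1,2, 6,6,8]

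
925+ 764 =1689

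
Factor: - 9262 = - 2^1*11^1*421^1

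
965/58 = 965/58 = 16.64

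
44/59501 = 44/59501 = 0.00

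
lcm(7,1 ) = 7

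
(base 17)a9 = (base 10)179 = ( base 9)218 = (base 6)455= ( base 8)263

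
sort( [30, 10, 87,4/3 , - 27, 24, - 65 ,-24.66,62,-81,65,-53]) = [ - 81,  -  65, - 53, - 27,-24.66,4/3,10, 24,30,62 , 65,87] 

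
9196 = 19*484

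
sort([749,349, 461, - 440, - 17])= [-440, - 17,  349,461, 749] 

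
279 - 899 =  - 620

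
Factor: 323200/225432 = 2^4 * 3^( - 2 )*5^2* 31^(-1 ) = 400/279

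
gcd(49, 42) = 7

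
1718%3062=1718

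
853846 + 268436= 1122282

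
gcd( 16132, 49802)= 74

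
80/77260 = 4/3863 = 0.00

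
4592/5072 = 287/317 = 0.91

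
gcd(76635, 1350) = 45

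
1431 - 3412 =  - 1981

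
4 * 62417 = 249668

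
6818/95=6818/95  =  71.77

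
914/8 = 457/4 = 114.25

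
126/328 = 63/164 = 0.38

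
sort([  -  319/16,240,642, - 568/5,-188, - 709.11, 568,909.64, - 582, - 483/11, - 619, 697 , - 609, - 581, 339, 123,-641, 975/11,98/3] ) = [-709.11,- 641,- 619,  -  609,  -  582,-581, - 188,  -  568/5, - 483/11 ,-319/16, 98/3, 975/11, 123, 240, 339, 568, 642,697, 909.64]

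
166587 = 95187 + 71400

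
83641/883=94 +639/883  =  94.72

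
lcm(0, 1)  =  0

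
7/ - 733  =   - 7/733= - 0.01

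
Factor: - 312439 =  - 397^1*787^1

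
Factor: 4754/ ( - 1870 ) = - 2377/935 = - 5^( - 1 )*11^( - 1)*17^( - 1 ) * 2377^1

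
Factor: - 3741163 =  - 3741163^1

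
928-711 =217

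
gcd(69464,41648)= 152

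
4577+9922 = 14499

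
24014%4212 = 2954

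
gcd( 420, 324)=12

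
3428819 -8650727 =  - 5221908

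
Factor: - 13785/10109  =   - 3^1*5^1*11^(-1) = - 15/11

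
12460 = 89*140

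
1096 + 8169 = 9265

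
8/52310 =4/26155= 0.00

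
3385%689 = 629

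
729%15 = 9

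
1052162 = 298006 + 754156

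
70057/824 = 85  +  17/824= 85.02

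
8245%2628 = 361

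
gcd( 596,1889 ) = 1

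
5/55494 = 5/55494 = 0.00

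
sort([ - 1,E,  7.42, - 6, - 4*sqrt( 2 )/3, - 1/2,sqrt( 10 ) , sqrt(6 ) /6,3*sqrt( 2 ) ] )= [-6 , - 4*sqrt( 2 ) /3, - 1, - 1/2,  sqrt( 6)/6,E,sqrt(10), 3* sqrt( 2 ), 7.42]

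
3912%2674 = 1238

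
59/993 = 59/993= 0.06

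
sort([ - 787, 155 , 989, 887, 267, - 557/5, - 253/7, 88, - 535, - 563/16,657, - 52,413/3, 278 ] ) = [-787, - 535, - 557/5, - 52, - 253/7,- 563/16, 88 , 413/3, 155, 267, 278, 657, 887,989 ] 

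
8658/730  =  11 + 314/365 = 11.86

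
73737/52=73737/52=1418.02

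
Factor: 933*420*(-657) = -2^2 * 3^4*5^1*7^1*73^1*311^1 = - 257452020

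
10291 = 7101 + 3190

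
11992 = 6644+5348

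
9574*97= 928678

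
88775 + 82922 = 171697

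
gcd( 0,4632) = 4632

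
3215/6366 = 3215/6366 = 0.51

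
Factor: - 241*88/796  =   - 5302/199 = - 2^1 *11^1 * 199^(-1 )*241^1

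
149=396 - 247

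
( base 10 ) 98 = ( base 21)4e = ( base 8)142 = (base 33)2W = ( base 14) 70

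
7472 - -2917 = 10389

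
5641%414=259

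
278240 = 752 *370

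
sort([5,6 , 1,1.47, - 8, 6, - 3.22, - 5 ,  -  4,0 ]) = [-8, - 5, - 4, - 3.22, 0,1,1.47,5,6,6 ]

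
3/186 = 1/62 = 0.02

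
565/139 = 4 +9/139 = 4.06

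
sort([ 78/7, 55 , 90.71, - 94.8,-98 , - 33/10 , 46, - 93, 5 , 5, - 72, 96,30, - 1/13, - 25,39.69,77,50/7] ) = [- 98, - 94.8,-93,- 72, - 25, - 33/10, - 1/13 , 5,5 , 50/7, 78/7, 30,39.69, 46 , 55,77, 90.71,  96] 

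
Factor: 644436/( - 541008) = -2^( - 2 )*3^4*17^( - 1) = - 81/68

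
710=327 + 383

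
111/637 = 111/637 =0.17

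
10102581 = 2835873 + 7266708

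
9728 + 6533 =16261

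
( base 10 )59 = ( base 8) 73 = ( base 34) 1p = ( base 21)2H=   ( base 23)2d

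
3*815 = 2445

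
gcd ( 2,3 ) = 1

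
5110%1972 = 1166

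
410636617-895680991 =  - 485044374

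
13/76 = 13/76=0.17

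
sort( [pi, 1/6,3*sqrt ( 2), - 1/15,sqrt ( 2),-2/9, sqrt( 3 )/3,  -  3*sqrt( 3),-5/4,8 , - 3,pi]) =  [  -  3*sqrt(3),  -  3,-5/4, - 2/9,-1/15,1/6,sqrt(3 )/3,sqrt(2 ), pi,pi , 3*sqrt( 2),8]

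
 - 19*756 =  - 14364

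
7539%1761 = 495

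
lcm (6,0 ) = 0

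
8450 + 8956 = 17406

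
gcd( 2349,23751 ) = 261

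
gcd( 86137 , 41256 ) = 1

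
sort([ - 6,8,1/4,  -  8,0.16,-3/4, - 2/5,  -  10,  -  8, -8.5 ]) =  [ - 10, - 8.5,-8, - 8 ,  -  6, - 3/4, - 2/5, 0.16,1/4, 8] 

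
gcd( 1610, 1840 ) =230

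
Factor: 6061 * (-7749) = -3^3  *  7^1 * 11^1*19^1*29^1 * 41^1=- 46966689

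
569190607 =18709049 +550481558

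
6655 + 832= 7487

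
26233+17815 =44048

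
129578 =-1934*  ( - 67)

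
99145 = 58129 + 41016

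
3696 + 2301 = 5997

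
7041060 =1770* 3978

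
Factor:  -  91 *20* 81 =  - 147420 = - 2^2*3^4 *5^1*7^1*13^1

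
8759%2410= 1529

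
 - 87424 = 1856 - 89280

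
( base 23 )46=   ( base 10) 98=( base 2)1100010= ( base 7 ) 200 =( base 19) 53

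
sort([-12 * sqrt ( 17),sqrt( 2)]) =[- 12*sqrt( 17 ),sqrt( 2)]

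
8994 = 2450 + 6544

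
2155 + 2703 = 4858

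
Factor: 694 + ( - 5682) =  - 4988 = - 2^2*29^1*43^1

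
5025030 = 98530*51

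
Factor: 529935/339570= 2^( -1)*3^( - 1 )*11^( - 1) * 103^1 = 103/66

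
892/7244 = 223/1811=0.12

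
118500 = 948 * 125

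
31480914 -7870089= 23610825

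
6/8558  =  3/4279  =  0.00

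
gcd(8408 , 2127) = 1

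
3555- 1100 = 2455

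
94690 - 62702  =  31988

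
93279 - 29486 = 63793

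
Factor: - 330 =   -  2^1*3^1*5^1*11^1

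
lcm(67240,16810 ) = 67240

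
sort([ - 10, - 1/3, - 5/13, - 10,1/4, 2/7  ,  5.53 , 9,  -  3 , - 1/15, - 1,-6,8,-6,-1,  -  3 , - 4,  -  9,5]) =[ - 10,  -  10,-9,-6, - 6 , - 4 , - 3,-3, - 1, - 1, -5/13, - 1/3,  -  1/15,1/4,2/7, 5, 5.53,8, 9] 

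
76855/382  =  201 + 73/382  =  201.19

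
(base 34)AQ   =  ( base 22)ge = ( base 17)149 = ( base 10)366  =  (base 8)556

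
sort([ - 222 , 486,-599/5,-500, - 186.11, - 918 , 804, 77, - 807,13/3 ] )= [ - 918 , - 807, - 500 , - 222,- 186.11 ,-599/5, 13/3,77 , 486, 804 ] 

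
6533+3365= 9898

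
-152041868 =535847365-687889233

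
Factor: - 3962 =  - 2^1 * 7^1 * 283^1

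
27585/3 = 9195= 9195.00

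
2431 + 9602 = 12033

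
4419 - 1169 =3250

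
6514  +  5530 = 12044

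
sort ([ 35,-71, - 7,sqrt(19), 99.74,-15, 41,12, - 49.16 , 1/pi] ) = [ - 71,-49.16, - 15,-7,1/pi, sqrt (19),  12, 35,41,99.74 ] 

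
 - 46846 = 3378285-3425131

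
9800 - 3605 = 6195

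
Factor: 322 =2^1 * 7^1 *23^1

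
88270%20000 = 8270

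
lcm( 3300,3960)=19800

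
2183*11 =24013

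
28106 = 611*46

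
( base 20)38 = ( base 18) 3e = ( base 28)2c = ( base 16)44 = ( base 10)68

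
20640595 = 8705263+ 11935332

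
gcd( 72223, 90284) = 1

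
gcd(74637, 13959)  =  9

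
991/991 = 1=1.00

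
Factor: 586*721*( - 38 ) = - 2^2*7^1*19^1*103^1*293^1 = -16055228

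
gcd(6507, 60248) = 1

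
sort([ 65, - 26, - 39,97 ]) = [ - 39, - 26,65, 97 ]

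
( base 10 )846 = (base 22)1ga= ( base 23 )1di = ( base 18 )2B0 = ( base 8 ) 1516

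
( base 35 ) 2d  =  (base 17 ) 4F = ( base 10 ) 83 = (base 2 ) 1010011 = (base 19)47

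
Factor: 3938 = 2^1*11^1*179^1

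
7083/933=2361/311 = 7.59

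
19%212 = 19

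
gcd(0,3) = 3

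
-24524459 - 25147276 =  - 49671735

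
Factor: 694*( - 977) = -678038 = -  2^1*347^1*977^1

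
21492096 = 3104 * 6924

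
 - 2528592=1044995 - 3573587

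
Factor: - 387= - 3^2 * 43^1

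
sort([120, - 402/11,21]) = [  -  402/11,21, 120] 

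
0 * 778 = 0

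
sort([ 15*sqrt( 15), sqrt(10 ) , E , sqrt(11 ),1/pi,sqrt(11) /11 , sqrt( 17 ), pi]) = [sqrt(11 )/11, 1/pi,E,pi,sqrt ( 10 ), sqrt( 11 ),sqrt ( 17), 15*sqrt( 15) ] 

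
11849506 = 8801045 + 3048461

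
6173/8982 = 6173/8982 = 0.69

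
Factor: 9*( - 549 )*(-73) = 360693 = 3^4*61^1 * 73^1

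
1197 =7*171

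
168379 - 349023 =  - 180644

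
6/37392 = 1/6232 = 0.00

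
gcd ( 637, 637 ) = 637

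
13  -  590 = -577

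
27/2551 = 27/2551 =0.01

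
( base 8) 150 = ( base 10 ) 104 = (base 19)59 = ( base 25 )44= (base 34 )32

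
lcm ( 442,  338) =5746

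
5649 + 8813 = 14462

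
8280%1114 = 482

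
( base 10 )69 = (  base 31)27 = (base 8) 105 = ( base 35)1y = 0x45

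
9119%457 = 436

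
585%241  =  103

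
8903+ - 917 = 7986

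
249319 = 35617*7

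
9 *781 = 7029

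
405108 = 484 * 837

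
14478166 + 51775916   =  66254082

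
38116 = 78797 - 40681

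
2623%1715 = 908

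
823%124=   79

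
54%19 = 16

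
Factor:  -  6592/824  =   - 8  =  - 2^3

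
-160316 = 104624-264940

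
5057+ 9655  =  14712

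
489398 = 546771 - 57373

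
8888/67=132+44/67=132.66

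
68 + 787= 855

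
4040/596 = 6 + 116/149 = 6.78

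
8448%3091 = 2266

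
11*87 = 957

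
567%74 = 49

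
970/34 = 485/17 =28.53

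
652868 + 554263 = 1207131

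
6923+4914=11837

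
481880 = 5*96376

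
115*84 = 9660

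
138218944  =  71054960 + 67163984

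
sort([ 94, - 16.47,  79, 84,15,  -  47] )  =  [ - 47, - 16.47,15,79, 84, 94 ] 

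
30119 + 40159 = 70278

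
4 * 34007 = 136028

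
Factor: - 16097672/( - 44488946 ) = 8048836/22244473 =2^2*23^(-1)*79^1 *223^ ( - 1 ) * 4337^( - 1)*25471^1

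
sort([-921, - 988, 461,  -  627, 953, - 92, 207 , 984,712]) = [ - 988, - 921,  -  627, - 92,207,461,  712,953, 984 ] 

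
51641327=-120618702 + 172260029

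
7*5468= 38276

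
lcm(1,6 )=6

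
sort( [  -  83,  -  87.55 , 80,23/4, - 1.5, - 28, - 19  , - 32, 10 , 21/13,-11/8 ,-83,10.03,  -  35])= [ - 87.55,  -  83, - 83, - 35 , - 32, - 28 , - 19, - 1.5,  -  11/8,  21/13,23/4,10, 10.03, 80 ]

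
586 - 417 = 169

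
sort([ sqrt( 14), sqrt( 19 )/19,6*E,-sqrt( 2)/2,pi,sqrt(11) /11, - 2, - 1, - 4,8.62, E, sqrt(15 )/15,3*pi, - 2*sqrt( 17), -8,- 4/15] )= [ - 2*sqrt(17),-8, - 4, - 2, - 1, - sqrt(2 ) /2,- 4/15, sqrt(19) /19, sqrt( 15) /15,  sqrt( 11)/11, E,  pi,sqrt(14),8.62,3*pi,6*E ]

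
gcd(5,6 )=1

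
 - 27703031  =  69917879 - 97620910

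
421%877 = 421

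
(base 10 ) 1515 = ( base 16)5EB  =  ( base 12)A63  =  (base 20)3ff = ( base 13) 8C7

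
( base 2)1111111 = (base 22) 5H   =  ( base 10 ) 127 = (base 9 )151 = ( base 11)106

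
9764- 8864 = 900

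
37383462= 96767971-59384509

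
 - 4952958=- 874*5667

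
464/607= 464/607=0.76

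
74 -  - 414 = 488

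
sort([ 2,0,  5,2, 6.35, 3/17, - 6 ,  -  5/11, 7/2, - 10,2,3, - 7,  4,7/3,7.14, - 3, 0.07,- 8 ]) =[ - 10, - 8, - 7, - 6, - 3, - 5/11,0,0.07 , 3/17,2, 2, 2 , 7/3, 3, 7/2,  4, 5,  6.35,7.14 ] 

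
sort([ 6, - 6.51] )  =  [-6.51,6]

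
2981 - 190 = 2791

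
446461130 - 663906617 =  - 217445487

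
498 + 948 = 1446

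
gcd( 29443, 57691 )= 1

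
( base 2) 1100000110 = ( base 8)1406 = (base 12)546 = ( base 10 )774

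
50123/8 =6265  +  3/8   =  6265.38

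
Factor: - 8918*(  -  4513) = 40246934 = 2^1*7^3*13^1*4513^1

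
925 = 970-45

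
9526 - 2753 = 6773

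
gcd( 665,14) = 7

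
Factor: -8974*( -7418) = 66569132 = 2^2*7^1*641^1*3709^1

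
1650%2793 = 1650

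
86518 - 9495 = 77023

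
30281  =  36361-6080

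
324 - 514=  - 190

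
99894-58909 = 40985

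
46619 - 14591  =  32028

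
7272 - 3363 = 3909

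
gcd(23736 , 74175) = 2967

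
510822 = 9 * 56758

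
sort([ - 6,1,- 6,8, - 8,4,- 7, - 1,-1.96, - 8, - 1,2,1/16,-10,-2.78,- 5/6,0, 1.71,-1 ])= [-10, - 8,-8, - 7, -6, - 6, - 2.78,  -  1.96, - 1, - 1, - 1,  -  5/6,0,1/16 , 1,1.71,2,4,8] 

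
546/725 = 546/725  =  0.75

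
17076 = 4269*4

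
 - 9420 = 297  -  9717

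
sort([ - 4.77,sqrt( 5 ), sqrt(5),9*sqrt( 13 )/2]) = [-4.77,sqrt( 5), sqrt( 5 ), 9*sqrt( 13 )/2]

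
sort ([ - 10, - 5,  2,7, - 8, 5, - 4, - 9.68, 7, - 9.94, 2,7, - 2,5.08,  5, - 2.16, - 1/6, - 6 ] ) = [ - 10, - 9.94,- 9.68,-8, - 6,-5,-4, - 2.16, - 2, - 1/6,2,  2, 5,5,5.08,7,7, 7 ] 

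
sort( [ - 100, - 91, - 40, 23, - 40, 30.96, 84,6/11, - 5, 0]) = [ -100,  -  91, - 40, - 40,  -  5 , 0,6/11, 23 , 30.96,84]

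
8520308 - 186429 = 8333879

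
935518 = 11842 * 79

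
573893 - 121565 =452328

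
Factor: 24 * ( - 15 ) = -2^3 *3^2*5^1 = - 360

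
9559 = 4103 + 5456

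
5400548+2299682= 7700230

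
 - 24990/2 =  - 12495 = -  12495.00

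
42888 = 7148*6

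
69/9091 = 69/9091 = 0.01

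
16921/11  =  16921/11 = 1538.27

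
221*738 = 163098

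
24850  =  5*4970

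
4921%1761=1399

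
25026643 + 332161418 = 357188061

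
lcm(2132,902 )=23452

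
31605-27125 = 4480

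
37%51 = 37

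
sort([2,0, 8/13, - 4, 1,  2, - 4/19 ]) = [ - 4, - 4/19  ,  0, 8/13,1, 2,2 ]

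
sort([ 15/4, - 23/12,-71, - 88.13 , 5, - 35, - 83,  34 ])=[ -88.13 , - 83,-71, - 35, - 23/12, 15/4,5,34 ] 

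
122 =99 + 23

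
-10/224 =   -  5/112 = - 0.04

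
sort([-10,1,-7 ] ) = [  -  10, -7, 1 ]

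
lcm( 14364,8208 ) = 57456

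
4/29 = 4/29 = 0.14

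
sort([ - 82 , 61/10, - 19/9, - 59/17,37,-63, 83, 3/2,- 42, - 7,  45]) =[ - 82, - 63,- 42, - 7, - 59/17, - 19/9, 3/2, 61/10, 37, 45,83 ]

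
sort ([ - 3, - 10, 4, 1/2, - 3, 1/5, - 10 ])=[ - 10, - 10, - 3, - 3 , 1/5,1/2, 4 ]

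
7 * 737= 5159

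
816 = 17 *48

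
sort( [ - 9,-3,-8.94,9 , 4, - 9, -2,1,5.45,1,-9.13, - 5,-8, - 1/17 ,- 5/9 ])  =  [ - 9.13, - 9, - 9, - 8.94, - 8, - 5,- 3, - 2, - 5/9,  -  1/17,1,1, 4,5.45,9 ]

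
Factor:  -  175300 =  - 2^2*5^2*1753^1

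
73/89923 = 73/89923 = 0.00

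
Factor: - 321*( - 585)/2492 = 2^( - 2 ) * 3^3*5^1*7^( -1)*13^1*89^(-1)*107^1  =  187785/2492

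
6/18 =1/3 = 0.33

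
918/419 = 918/419 =2.19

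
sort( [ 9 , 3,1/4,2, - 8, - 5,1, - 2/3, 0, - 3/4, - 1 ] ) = [ - 8, - 5, - 1,  -  3/4, - 2/3,  0,1/4,1,2, 3,9]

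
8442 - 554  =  7888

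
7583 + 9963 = 17546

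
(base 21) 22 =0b101100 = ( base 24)1k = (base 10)44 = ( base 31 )1d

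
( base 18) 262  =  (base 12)532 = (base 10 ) 758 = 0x2F6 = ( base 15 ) 358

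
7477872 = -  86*(-86952 ) 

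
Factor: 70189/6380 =2^( - 2 )*5^( - 1)*7^1*11^( - 1)*29^(- 1)*37^1*271^1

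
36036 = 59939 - 23903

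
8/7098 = 4/3549 = 0.00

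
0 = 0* 394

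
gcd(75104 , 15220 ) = 4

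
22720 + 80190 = 102910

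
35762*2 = 71524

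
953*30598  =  29159894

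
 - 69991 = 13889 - 83880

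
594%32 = 18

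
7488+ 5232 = 12720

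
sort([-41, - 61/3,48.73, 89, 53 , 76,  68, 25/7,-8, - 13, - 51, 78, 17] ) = [-51, - 41,- 61/3, -13,  -  8, 25/7,17,48.73,53, 68,  76 , 78, 89]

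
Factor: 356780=2^2*5^1* 17839^1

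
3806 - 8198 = -4392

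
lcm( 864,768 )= 6912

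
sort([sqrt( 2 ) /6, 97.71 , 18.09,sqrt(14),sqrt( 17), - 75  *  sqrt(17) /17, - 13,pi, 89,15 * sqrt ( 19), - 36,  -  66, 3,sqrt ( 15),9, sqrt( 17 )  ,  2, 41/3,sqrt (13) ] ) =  [ -66, - 36, - 75*sqrt( 17) /17, - 13,sqrt(2)/6,2 , 3, pi, sqrt(13), sqrt( 14),sqrt( 15),sqrt(17 ), sqrt(17 ),9, 41/3,18.09,15* sqrt( 19 ), 89 , 97.71]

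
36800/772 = 9200/193 = 47.67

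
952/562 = 1 + 195/281 = 1.69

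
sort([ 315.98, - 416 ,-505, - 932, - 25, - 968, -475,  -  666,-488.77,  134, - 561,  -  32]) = [ - 968, - 932, - 666,  -  561,  -  505 , -488.77, - 475 ,-416,-32,  -  25  ,  134,315.98 ] 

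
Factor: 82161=3^3*17^1*179^1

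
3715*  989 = 3674135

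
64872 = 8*8109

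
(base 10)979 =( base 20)28J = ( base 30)12j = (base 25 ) 1e4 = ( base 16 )3D3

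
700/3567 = 700/3567 = 0.20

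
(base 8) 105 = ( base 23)30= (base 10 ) 69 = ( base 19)3C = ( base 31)27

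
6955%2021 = 892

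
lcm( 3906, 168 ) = 15624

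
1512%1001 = 511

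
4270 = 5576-1306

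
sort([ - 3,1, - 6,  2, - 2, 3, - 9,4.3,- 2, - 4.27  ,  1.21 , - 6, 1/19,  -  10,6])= [ - 10 , - 9,- 6, - 6, - 4.27,  -  3 , - 2, -2, 1/19, 1, 1.21, 2 , 3,4.3, 6]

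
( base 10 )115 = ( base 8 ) 163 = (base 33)3G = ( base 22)55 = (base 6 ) 311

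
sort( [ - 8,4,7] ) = [ - 8, 4, 7 ]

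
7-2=5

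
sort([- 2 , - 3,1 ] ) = [  -  3, - 2,1]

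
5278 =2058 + 3220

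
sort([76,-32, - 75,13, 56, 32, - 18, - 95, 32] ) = [ - 95, - 75, - 32  , - 18,13, 32, 32, 56,76]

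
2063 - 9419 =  - 7356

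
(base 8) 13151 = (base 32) 5j9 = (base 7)22504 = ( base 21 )d04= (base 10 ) 5737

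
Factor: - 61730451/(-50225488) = 2^( - 4 )*3^3*17^1*887^( - 1)*3539^(  -  1)*134489^1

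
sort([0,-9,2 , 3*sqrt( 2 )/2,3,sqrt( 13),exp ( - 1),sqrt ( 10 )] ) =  [-9,0,exp( - 1 ),2,3*sqrt( 2)/2,3,sqrt (10), sqrt (13 ) ]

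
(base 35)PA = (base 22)1i5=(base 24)1CL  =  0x375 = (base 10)885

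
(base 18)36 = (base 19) 33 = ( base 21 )2i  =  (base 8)74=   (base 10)60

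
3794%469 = 42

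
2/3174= 1/1587 = 0.00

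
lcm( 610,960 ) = 58560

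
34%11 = 1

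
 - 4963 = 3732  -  8695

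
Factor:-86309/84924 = -2^(-2)*3^( - 2)*7^( -1)*17^1*337^(  -  1)*5077^1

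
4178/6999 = 4178/6999  =  0.60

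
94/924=47/462 = 0.10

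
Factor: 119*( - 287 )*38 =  - 2^1*7^2 * 17^1*19^1*41^1 = - 1297814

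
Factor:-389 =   -  389^1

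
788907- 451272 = 337635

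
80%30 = 20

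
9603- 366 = 9237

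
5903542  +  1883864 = 7787406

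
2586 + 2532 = 5118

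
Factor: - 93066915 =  - 3^1*5^1*6204461^1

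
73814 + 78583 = 152397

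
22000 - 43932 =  - 21932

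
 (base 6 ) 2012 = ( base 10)440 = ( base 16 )1B8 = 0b110111000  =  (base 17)18f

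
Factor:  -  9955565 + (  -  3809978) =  - 11^1*389^1*3217^1= - 13765543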